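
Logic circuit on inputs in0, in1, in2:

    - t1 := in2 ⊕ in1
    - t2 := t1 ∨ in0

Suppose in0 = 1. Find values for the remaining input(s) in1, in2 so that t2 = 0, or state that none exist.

no solution exists

With in0 = 1 fixed, none of the 4 settings of in1, in2 give t2 = 0.
For example, with in1=1, in2=0:
t1 = in2 ⊕ in1 = 0 ⊕ 1 = 1
t2 = t1 ∨ in0 = 1 ∨ 1 = 1
giving t2 = 1 ≠ 0.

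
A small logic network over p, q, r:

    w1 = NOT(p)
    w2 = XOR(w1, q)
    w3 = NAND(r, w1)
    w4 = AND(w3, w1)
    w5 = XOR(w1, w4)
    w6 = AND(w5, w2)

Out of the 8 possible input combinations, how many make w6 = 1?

w6 = AND(w5, w2) must be 1, so both w5 = 1 and w2 = 1.
w5 = XOR(w1, w4) must be 1, so w1 and w4 differ.
w2 = XOR(w1, q) must be 1, so w1 and q differ.
Enumerating the 8 input combinations, 1 give w6 = 1 and 7 give w6 = 0.

1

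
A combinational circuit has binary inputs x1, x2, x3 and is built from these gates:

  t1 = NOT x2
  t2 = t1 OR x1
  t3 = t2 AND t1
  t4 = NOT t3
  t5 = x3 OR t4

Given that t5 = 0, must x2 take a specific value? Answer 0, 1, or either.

t5 = x3 OR t4 must be 0, so both x3 = 0 and t4 = 0.
t4 = NOT t3 must be 0, so t3 = 1.
Every assignment with t5 = 0 has x2 = 0; there are 2 such assignment(s).
  x1=0, x2=0, x3=0
  x1=1, x2=0, x3=0

0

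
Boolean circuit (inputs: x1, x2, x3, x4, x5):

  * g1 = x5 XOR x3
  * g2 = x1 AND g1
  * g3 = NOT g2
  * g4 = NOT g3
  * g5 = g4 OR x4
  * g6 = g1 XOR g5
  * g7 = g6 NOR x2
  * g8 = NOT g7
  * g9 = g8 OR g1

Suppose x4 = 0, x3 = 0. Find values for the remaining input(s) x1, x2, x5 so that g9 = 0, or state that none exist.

x1=1, x2=0, x5=0

g9 = g8 OR g1 must be 0, so both g8 = 0 and g1 = 0.
g8 = NOT g7 must be 0, so g7 = 1.
Check with x4 = 0, x3 = 0 and x1=1, x2=0, x5=0:
g1 = x5 XOR x3 = 0 XOR 0 = 0
g2 = x1 AND g1 = 1 AND 0 = 0
g3 = NOT g2 = NOT 0 = 1
g4 = NOT g3 = NOT 1 = 0
g5 = g4 OR x4 = 0 OR 0 = 0
g6 = g1 XOR g5 = 0 XOR 0 = 0
g7 = g6 NOR x2 = 0 NOR 0 = 1
g8 = NOT g7 = NOT 1 = 0
g9 = g8 OR g1 = 0 OR 0 = 0
So g9 = 0.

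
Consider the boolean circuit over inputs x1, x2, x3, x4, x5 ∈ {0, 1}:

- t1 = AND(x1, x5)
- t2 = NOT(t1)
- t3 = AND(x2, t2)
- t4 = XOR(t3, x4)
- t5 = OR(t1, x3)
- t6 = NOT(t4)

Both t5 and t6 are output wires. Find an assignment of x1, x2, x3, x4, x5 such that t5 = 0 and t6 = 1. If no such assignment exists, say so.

x1=0, x2=1, x3=0, x4=1, x5=1

Check with x1=0, x2=1, x3=0, x4=1, x5=1:
t1 = AND(x1, x5) = AND(0, 1) = 0
t2 = NOT(t1) = NOT 0 = 1
t3 = AND(x2, t2) = AND(1, 1) = 1
t4 = XOR(t3, x4) = XOR(1, 1) = 0
t5 = OR(t1, x3) = OR(0, 0) = 0
t6 = NOT(t4) = NOT 0 = 1
So t5 = 0 and t6 = 1.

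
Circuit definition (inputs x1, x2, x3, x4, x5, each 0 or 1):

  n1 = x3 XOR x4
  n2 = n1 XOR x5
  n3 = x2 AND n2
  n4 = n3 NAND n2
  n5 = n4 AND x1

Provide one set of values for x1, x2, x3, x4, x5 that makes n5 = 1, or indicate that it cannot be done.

n5 = n4 AND x1 must be 1, so both n4 = 1 and x1 = 1.
n4 = n3 NAND n2 must be 1, so at least one of n3, n2 is 0.
Check with x1=1 x2=0 x3=1 x4=0 x5=0:
n1 = x3 XOR x4 = 1 XOR 0 = 1
n2 = n1 XOR x5 = 1 XOR 0 = 1
n3 = x2 AND n2 = 0 AND 1 = 0
n4 = n3 NAND n2 = 0 NAND 1 = 1
n5 = n4 AND x1 = 1 AND 1 = 1
So n5 = 1 as required.

x1=1 x2=0 x3=1 x4=0 x5=0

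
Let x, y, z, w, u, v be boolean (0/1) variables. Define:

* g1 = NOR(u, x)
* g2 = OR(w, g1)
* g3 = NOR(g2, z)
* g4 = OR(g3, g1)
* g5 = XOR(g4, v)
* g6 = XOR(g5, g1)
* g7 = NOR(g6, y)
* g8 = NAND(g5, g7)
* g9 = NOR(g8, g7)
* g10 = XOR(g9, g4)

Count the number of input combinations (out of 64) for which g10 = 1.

28

g10 = XOR(g9, g4) must be 1, so g9 and g4 differ.
Enumerating the 64 input combinations, 28 give g10 = 1 and 36 give g10 = 0.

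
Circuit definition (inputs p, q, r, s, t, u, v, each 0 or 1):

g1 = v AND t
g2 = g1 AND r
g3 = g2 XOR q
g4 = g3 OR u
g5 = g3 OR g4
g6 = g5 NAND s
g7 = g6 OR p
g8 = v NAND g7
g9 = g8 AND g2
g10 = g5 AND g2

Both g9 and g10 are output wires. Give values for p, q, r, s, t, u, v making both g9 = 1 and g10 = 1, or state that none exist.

Check with p=0 q=0 r=1 s=1 t=1 u=0 v=1:
g1 = v AND t = 1 AND 1 = 1
g2 = g1 AND r = 1 AND 1 = 1
g3 = g2 XOR q = 1 XOR 0 = 1
g4 = g3 OR u = 1 OR 0 = 1
g5 = g3 OR g4 = 1 OR 1 = 1
g6 = g5 NAND s = 1 NAND 1 = 0
g7 = g6 OR p = 0 OR 0 = 0
g8 = v NAND g7 = 1 NAND 0 = 1
g9 = g8 AND g2 = 1 AND 1 = 1
g10 = g5 AND g2 = 1 AND 1 = 1
So g9 = 1 and g10 = 1.

p=0 q=0 r=1 s=1 t=1 u=0 v=1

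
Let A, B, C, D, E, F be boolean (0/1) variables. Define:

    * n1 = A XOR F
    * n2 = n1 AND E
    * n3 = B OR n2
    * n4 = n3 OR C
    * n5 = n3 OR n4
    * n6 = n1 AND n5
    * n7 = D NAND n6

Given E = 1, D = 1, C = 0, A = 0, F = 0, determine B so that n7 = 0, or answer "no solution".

With E = 1, D = 1, C = 0, A = 0, F = 0 fixed, none of the 2 settings of B give n7 = 0.
For example, with B=1:
n1 = A XOR F = 0 XOR 0 = 0
n2 = n1 AND E = 0 AND 1 = 0
n3 = B OR n2 = 1 OR 0 = 1
n4 = n3 OR C = 1 OR 0 = 1
n5 = n3 OR n4 = 1 OR 1 = 1
n6 = n1 AND n5 = 0 AND 1 = 0
n7 = D NAND n6 = 1 NAND 0 = 1
giving n7 = 1 ≠ 0.

no solution exists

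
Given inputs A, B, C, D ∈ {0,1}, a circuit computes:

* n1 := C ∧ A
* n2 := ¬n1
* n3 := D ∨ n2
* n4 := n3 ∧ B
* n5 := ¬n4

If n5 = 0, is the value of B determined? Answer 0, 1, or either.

1

n5 = ¬n4 must be 0, so n4 = 1.
n4 = n3 ∧ B must be 1, so both n3 = 1 and B = 1.
Every assignment with n5 = 0 has B = 1; there are 7 such assignment(s).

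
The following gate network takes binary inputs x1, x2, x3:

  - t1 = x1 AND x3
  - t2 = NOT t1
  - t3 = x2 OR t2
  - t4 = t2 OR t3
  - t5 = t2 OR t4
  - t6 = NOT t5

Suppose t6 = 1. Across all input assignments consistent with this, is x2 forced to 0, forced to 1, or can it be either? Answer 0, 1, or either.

t6 = NOT t5 must be 1, so t5 = 0.
Every assignment with t6 = 1 has x2 = 0; there are 1 such assignment(s).
  x1=1, x2=0, x3=1

0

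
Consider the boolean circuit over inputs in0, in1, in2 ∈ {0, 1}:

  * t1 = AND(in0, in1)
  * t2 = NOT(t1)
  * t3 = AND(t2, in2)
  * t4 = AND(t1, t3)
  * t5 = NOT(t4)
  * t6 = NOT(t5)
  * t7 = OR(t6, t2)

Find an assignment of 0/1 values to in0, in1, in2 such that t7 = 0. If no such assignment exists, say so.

in0=1, in1=1, in2=0

Check with in0=1, in1=1, in2=0:
t1 = AND(in0, in1) = AND(1, 1) = 1
t2 = NOT(t1) = NOT 1 = 0
t3 = AND(t2, in2) = AND(0, 0) = 0
t4 = AND(t1, t3) = AND(1, 0) = 0
t5 = NOT(t4) = NOT 0 = 1
t6 = NOT(t5) = NOT 1 = 0
t7 = OR(t6, t2) = OR(0, 0) = 0
So t7 = 0 as required.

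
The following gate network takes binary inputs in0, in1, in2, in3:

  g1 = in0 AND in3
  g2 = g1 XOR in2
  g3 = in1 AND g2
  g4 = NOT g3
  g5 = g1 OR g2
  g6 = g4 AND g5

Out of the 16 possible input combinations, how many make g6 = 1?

6

g6 = g4 AND g5 must be 1, so both g4 = 1 and g5 = 1.
g4 = NOT g3 must be 1, so g3 = 0.
Satisfying assignments:
  in0=0, in1=0, in2=1, in3=0
  in0=0, in1=0, in2=1, in3=1
  in0=1, in1=0, in2=0, in3=1
  in0=1, in1=0, in2=1, in3=0
  in0=1, in1=0, in2=1, in3=1
  in0=1, in1=1, in2=1, in3=1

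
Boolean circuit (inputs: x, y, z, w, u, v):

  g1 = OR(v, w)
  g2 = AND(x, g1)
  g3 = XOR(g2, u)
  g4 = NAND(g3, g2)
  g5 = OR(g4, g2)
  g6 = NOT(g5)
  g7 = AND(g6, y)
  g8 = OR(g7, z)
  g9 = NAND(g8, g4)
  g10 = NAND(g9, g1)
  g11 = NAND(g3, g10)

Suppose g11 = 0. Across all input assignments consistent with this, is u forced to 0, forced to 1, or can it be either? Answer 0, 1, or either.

1

g11 = NAND(g3, g10) must be 0, so both g3 = 1 and g10 = 1.
g3 = XOR(g2, u) must be 1, so g2 and u differ.
Every assignment with g11 = 0 has u = 1; there are 14 such assignment(s).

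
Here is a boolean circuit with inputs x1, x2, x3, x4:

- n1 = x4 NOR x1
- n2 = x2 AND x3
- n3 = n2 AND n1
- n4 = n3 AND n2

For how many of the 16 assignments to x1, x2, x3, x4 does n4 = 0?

n4 = n3 AND n2 must be 0, so at least one of n3, n2 is 0.
Enumerating the 16 input combinations, 15 give n4 = 0 and 1 give n4 = 1.

15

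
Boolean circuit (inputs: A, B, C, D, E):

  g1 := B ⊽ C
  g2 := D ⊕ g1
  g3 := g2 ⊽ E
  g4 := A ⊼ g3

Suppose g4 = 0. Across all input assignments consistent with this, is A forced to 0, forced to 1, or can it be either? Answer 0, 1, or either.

g4 = A ⊼ g3 must be 0, so both A = 1 and g3 = 1.
g3 = g2 ⊽ E must be 1, so both g2 = 0 and E = 0.
Every assignment with g4 = 0 has A = 1; there are 4 such assignment(s).
  A=1, B=0, C=0, D=1, E=0
  A=1, B=0, C=1, D=0, E=0
  A=1, B=1, C=0, D=0, E=0
  A=1, B=1, C=1, D=0, E=0

1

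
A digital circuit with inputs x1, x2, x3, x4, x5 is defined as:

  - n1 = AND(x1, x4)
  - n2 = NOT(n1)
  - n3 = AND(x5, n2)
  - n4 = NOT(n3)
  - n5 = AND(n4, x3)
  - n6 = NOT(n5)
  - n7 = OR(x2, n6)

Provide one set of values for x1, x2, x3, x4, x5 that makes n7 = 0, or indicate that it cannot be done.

Check with x1=1 x2=0 x3=1 x4=1 x5=1:
n1 = AND(x1, x4) = AND(1, 1) = 1
n2 = NOT(n1) = NOT 1 = 0
n3 = AND(x5, n2) = AND(1, 0) = 0
n4 = NOT(n3) = NOT 0 = 1
n5 = AND(n4, x3) = AND(1, 1) = 1
n6 = NOT(n5) = NOT 1 = 0
n7 = OR(x2, n6) = OR(0, 0) = 0
So n7 = 0 as required.

x1=1 x2=0 x3=1 x4=1 x5=1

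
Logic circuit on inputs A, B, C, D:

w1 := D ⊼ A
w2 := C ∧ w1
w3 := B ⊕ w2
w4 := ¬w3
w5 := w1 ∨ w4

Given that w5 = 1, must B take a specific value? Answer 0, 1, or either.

either

Both values of B occur among assignments with w5 = 1:
  B=0: A=0, B=0, C=0, D=0
  B=1: A=0, B=1, C=0, D=0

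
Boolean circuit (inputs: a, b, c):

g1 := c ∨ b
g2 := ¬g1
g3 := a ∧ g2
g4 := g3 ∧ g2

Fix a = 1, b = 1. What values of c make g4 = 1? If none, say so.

no solution exists

With a = 1, b = 1 fixed, none of the 2 settings of c give g4 = 1.
For example, with c=0:
g1 = c ∨ b = 0 ∨ 1 = 1
g2 = ¬g1 = ¬1 = 0
g3 = a ∧ g2 = 1 ∧ 0 = 0
g4 = g3 ∧ g2 = 0 ∧ 0 = 0
giving g4 = 0 ≠ 1.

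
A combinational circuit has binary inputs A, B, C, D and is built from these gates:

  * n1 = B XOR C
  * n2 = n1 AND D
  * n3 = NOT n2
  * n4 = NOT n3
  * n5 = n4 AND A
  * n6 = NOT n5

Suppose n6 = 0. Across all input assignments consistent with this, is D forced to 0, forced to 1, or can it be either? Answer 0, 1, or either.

1

n6 = NOT n5 must be 0, so n5 = 1.
Every assignment with n6 = 0 has D = 1; there are 2 such assignment(s).
  A=1, B=0, C=1, D=1
  A=1, B=1, C=0, D=1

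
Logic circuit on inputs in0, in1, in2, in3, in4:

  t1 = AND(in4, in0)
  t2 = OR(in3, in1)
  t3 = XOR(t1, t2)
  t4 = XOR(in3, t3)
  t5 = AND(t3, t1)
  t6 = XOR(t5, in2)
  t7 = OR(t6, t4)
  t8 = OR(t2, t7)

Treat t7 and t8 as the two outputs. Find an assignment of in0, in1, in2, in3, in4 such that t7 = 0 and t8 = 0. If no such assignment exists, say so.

in0=0 in1=0 in2=0 in3=0 in4=1

Check with in0=0 in1=0 in2=0 in3=0 in4=1:
t1 = AND(in4, in0) = AND(1, 0) = 0
t2 = OR(in3, in1) = OR(0, 0) = 0
t3 = XOR(t1, t2) = XOR(0, 0) = 0
t4 = XOR(in3, t3) = XOR(0, 0) = 0
t5 = AND(t3, t1) = AND(0, 0) = 0
t6 = XOR(t5, in2) = XOR(0, 0) = 0
t7 = OR(t6, t4) = OR(0, 0) = 0
t8 = OR(t2, t7) = OR(0, 0) = 0
So t7 = 0 and t8 = 0.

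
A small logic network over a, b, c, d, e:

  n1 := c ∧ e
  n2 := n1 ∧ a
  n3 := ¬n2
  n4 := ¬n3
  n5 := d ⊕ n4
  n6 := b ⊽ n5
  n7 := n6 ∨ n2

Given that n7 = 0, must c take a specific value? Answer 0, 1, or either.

either

Both values of c occur among assignments with n7 = 0:
  c=0: a=0, b=0, c=0, d=1, e=0
  c=1: a=0, b=0, c=1, d=1, e=0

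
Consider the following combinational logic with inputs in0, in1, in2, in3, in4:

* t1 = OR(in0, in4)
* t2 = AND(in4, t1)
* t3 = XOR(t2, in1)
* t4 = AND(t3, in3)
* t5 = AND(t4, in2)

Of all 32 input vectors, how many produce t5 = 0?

28

t5 = AND(t4, in2) must be 0, so at least one of t4, in2 is 0.
Enumerating the 32 input combinations, 28 give t5 = 0 and 4 give t5 = 1.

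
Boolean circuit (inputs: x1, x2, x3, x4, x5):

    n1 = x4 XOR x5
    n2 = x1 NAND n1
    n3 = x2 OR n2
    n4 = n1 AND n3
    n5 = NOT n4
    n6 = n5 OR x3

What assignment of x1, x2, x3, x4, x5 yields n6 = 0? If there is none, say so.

n6 = n5 OR x3 must be 0, so both n5 = 0 and x3 = 0.
n5 = NOT n4 must be 0, so n4 = 1.
n4 = n1 AND n3 must be 1, so both n1 = 1 and n3 = 1.
Check with x1=1, x2=1, x3=0, x4=0, x5=1:
n1 = x4 XOR x5 = 0 XOR 1 = 1
n2 = x1 NAND n1 = 1 NAND 1 = 0
n3 = x2 OR n2 = 1 OR 0 = 1
n4 = n1 AND n3 = 1 AND 1 = 1
n5 = NOT n4 = NOT 1 = 0
n6 = n5 OR x3 = 0 OR 0 = 0
So n6 = 0 as required.

x1=1, x2=1, x3=0, x4=0, x5=1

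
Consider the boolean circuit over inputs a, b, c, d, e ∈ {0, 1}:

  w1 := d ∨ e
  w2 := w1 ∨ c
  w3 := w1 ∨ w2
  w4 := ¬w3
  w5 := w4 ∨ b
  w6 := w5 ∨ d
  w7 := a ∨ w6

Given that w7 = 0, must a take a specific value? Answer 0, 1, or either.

0

w7 = a ∨ w6 must be 0, so both a = 0 and w6 = 0.
w6 = w5 ∨ d must be 0, so both w5 = 0 and d = 0.
w5 = w4 ∨ b must be 0, so both w4 = 0 and b = 0.
Every assignment with w7 = 0 has a = 0; there are 3 such assignment(s).
  a=0, b=0, c=0, d=0, e=1
  a=0, b=0, c=1, d=0, e=0
  a=0, b=0, c=1, d=0, e=1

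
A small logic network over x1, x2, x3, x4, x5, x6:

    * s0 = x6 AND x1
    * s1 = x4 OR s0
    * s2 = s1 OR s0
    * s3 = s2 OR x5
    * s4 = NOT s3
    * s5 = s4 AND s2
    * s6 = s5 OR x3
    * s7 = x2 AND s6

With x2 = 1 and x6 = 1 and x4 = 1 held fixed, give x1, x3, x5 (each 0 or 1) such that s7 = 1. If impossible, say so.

x1=1 x3=1 x5=1

s7 = x2 AND s6 must be 1, so both x2 = 1 and s6 = 1.
s6 = s5 OR x3 must be 1, so at least one of s5, x3 is 1.
Check with x2 = 1 and x6 = 1 and x4 = 1 and x1=1, x3=1, x5=1:
s0 = x6 AND x1 = 1 AND 1 = 1
s1 = x4 OR s0 = 1 OR 1 = 1
s2 = s1 OR s0 = 1 OR 1 = 1
s3 = s2 OR x5 = 1 OR 1 = 1
s4 = NOT s3 = NOT 1 = 0
s5 = s4 AND s2 = 0 AND 1 = 0
s6 = s5 OR x3 = 0 OR 1 = 1
s7 = x2 AND s6 = 1 AND 1 = 1
So s7 = 1.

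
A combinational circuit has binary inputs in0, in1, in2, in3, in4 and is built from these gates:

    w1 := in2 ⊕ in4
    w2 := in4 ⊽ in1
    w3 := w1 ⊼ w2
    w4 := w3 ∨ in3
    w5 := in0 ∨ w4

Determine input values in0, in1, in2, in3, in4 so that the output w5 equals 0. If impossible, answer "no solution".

w5 = in0 ∨ w4 must be 0, so both in0 = 0 and w4 = 0.
w4 = w3 ∨ in3 must be 0, so both w3 = 0 and in3 = 0.
Check with in0=0 in1=0 in2=1 in3=0 in4=0:
w1 = in2 ⊕ in4 = 1 ⊕ 0 = 1
w2 = in4 ⊽ in1 = 0 ⊽ 0 = 1
w3 = w1 ⊼ w2 = 1 ⊼ 1 = 0
w4 = w3 ∨ in3 = 0 ∨ 0 = 0
w5 = in0 ∨ w4 = 0 ∨ 0 = 0
So w5 = 0 as required.

in0=0 in1=0 in2=1 in3=0 in4=0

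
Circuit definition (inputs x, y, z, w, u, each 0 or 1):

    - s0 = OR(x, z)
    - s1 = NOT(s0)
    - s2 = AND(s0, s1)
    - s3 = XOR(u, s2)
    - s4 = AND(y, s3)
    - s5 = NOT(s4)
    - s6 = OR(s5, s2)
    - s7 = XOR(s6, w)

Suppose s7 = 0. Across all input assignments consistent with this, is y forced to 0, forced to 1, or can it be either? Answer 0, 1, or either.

Both values of y occur among assignments with s7 = 0:
  y=0: x=0, y=0, z=0, w=1, u=0
  y=1: x=0, y=1, z=0, w=0, u=1

either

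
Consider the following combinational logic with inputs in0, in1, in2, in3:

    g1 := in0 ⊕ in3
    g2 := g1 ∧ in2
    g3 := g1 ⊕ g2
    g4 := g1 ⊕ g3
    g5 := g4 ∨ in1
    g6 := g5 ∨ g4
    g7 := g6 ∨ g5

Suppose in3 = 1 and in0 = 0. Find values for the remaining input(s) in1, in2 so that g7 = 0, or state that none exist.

g7 = g6 ∨ g5 must be 0, so both g6 = 0 and g5 = 0.
g6 = g5 ∨ g4 must be 0, so both g5 = 0 and g4 = 0.
Check with in3 = 1 and in0 = 0 and in1=0, in2=0:
g1 = in0 ⊕ in3 = 0 ⊕ 1 = 1
g2 = g1 ∧ in2 = 1 ∧ 0 = 0
g3 = g1 ⊕ g2 = 1 ⊕ 0 = 1
g4 = g1 ⊕ g3 = 1 ⊕ 1 = 0
g5 = g4 ∨ in1 = 0 ∨ 0 = 0
g6 = g5 ∨ g4 = 0 ∨ 0 = 0
g7 = g6 ∨ g5 = 0 ∨ 0 = 0
So g7 = 0.

in1=0, in2=0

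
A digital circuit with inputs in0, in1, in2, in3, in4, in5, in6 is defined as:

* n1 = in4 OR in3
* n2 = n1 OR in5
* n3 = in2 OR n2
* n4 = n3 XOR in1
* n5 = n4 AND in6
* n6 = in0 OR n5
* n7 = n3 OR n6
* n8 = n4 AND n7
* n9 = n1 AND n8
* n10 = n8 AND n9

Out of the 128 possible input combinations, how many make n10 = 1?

n10 = n8 AND n9 must be 1, so both n8 = 1 and n9 = 1.
n8 = n4 AND n7 must be 1, so both n4 = 1 and n7 = 1.
Enumerating the 128 input combinations, 48 give n10 = 1 and 80 give n10 = 0.

48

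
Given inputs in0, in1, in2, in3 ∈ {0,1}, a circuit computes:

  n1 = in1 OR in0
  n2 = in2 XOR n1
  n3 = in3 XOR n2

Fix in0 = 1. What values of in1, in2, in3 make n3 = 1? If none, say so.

in1=0, in2=0, in3=0

n3 = in3 XOR n2 must be 1, so in3 and n2 differ.
Check with in0 = 1 and in1=0, in2=0, in3=0:
n1 = in1 OR in0 = 0 OR 1 = 1
n2 = in2 XOR n1 = 0 XOR 1 = 1
n3 = in3 XOR n2 = 0 XOR 1 = 1
So n3 = 1.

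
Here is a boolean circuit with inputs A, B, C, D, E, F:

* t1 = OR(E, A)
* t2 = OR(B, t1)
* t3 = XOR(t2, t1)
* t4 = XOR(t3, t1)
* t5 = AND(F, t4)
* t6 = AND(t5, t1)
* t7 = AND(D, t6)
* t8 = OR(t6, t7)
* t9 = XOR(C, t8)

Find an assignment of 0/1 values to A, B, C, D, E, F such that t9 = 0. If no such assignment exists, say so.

t9 = XOR(C, t8) must be 0, so C and t8 are equal.
Check with A=1 B=0 C=1 D=0 E=1 F=1:
t1 = OR(E, A) = OR(1, 1) = 1
t2 = OR(B, t1) = OR(0, 1) = 1
t3 = XOR(t2, t1) = XOR(1, 1) = 0
t4 = XOR(t3, t1) = XOR(0, 1) = 1
t5 = AND(F, t4) = AND(1, 1) = 1
t6 = AND(t5, t1) = AND(1, 1) = 1
t7 = AND(D, t6) = AND(0, 1) = 0
t8 = OR(t6, t7) = OR(1, 0) = 1
t9 = XOR(C, t8) = XOR(1, 1) = 0
So t9 = 0 as required.

A=1 B=0 C=1 D=0 E=1 F=1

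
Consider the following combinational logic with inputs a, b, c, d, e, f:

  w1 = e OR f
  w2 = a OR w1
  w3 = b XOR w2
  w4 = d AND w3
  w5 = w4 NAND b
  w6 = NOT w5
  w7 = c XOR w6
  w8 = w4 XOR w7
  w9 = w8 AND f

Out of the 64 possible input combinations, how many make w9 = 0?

w9 = w8 AND f must be 0, so at least one of w8, f is 0.
Enumerating the 64 input combinations, 48 give w9 = 0 and 16 give w9 = 1.

48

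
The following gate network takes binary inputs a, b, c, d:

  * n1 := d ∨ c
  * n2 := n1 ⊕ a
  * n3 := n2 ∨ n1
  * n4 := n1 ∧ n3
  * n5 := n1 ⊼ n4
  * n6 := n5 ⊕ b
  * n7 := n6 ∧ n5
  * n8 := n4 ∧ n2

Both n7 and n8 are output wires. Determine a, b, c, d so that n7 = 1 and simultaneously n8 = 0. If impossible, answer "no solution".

Check with a=0 b=0 c=0 d=0:
n1 = d ∨ c = 0 ∨ 0 = 0
n2 = n1 ⊕ a = 0 ⊕ 0 = 0
n3 = n2 ∨ n1 = 0 ∨ 0 = 0
n4 = n1 ∧ n3 = 0 ∧ 0 = 0
n5 = n1 ⊼ n4 = 0 ⊼ 0 = 1
n6 = n5 ⊕ b = 1 ⊕ 0 = 1
n7 = n6 ∧ n5 = 1 ∧ 1 = 1
n8 = n4 ∧ n2 = 0 ∧ 0 = 0
So n7 = 1 and n8 = 0.

a=0 b=0 c=0 d=0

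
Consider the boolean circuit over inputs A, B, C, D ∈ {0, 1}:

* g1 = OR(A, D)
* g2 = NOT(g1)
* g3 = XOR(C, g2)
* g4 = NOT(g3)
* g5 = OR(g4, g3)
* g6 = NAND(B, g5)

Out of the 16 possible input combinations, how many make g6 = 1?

g6 = NAND(B, g5) must be 1, so at least one of B, g5 is 0.
Enumerating the 16 input combinations, 8 give g6 = 1 and 8 give g6 = 0.

8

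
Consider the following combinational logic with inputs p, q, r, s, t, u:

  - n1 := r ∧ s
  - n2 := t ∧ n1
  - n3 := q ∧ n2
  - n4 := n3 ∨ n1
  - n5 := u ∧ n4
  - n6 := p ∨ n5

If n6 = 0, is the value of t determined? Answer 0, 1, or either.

Both values of t occur among assignments with n6 = 0:
  t=0: p=0, q=0, r=0, s=0, t=0, u=0
  t=1: p=0, q=0, r=0, s=0, t=1, u=0

either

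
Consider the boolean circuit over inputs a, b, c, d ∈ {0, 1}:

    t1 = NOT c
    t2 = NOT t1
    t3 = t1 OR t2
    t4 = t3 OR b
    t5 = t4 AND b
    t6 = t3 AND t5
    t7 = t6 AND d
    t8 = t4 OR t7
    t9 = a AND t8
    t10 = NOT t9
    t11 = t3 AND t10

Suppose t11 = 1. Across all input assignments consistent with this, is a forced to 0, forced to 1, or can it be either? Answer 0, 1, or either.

0

t11 = t3 AND t10 must be 1, so both t3 = 1 and t10 = 1.
t3 = t1 OR t2 must be 1, so at least one of t1, t2 is 1.
t10 = NOT t9 must be 1, so t9 = 0.
Every assignment with t11 = 1 has a = 0; there are 8 such assignment(s).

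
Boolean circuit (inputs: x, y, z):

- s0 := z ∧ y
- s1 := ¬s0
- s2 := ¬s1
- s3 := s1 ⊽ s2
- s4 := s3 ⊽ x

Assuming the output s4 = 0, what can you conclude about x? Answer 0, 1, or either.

s4 = s3 ⊽ x must be 0, so at least one of s3, x is 1.
Every assignment with s4 = 0 has x = 1; there are 4 such assignment(s).
  x=1, y=0, z=0
  x=1, y=0, z=1
  x=1, y=1, z=0
  x=1, y=1, z=1

1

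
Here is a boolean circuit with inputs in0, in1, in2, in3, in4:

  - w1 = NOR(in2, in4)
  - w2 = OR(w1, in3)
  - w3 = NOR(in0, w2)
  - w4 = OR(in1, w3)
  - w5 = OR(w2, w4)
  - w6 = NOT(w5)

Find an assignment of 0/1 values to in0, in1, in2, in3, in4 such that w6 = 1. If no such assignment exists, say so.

w6 = NOT(w5) must be 1, so w5 = 0.
Check with in0=1, in1=0, in2=1, in3=0, in4=1:
w1 = NOR(in2, in4) = NOR(1, 1) = 0
w2 = OR(w1, in3) = OR(0, 0) = 0
w3 = NOR(in0, w2) = NOR(1, 0) = 0
w4 = OR(in1, w3) = OR(0, 0) = 0
w5 = OR(w2, w4) = OR(0, 0) = 0
w6 = NOT(w5) = NOT 0 = 1
So w6 = 1 as required.

in0=1, in1=0, in2=1, in3=0, in4=1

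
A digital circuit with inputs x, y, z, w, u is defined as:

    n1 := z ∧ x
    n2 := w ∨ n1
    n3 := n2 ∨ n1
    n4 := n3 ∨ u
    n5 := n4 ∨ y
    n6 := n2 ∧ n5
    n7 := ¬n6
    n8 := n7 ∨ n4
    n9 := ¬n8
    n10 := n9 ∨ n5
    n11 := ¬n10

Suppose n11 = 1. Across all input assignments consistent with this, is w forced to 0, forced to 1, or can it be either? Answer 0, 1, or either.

0

n11 = ¬n10 must be 1, so n10 = 0.
n10 = n9 ∨ n5 must be 0, so both n9 = 0 and n5 = 0.
Every assignment with n11 = 1 has w = 0; there are 3 such assignment(s).
  x=0, y=0, z=0, w=0, u=0
  x=0, y=0, z=1, w=0, u=0
  x=1, y=0, z=0, w=0, u=0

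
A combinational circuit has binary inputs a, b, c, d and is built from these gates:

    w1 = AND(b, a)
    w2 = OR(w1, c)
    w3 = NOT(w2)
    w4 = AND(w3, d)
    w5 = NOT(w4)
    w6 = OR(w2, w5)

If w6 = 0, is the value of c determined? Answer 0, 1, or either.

w6 = OR(w2, w5) must be 0, so both w2 = 0 and w5 = 0.
w2 = OR(w1, c) must be 0, so both w1 = 0 and c = 0.
Every assignment with w6 = 0 has c = 0; there are 3 such assignment(s).
  a=0, b=0, c=0, d=1
  a=0, b=1, c=0, d=1
  a=1, b=0, c=0, d=1

0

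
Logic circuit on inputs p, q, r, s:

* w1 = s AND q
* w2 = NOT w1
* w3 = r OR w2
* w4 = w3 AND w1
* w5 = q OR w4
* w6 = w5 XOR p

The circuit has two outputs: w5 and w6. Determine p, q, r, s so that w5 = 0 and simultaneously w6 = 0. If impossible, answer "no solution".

p=0, q=0, r=1, s=1

Check with p=0, q=0, r=1, s=1:
w1 = s AND q = 1 AND 0 = 0
w2 = NOT w1 = NOT 0 = 1
w3 = r OR w2 = 1 OR 1 = 1
w4 = w3 AND w1 = 1 AND 0 = 0
w5 = q OR w4 = 0 OR 0 = 0
w6 = w5 XOR p = 0 XOR 0 = 0
So w5 = 0 and w6 = 0.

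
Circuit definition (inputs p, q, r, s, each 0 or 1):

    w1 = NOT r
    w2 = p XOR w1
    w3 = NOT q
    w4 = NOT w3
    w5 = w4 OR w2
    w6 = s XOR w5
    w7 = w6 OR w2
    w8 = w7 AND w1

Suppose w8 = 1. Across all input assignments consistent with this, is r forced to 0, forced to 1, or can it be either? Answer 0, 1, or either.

0

w8 = w7 AND w1 must be 1, so both w7 = 1 and w1 = 1.
Every assignment with w8 = 1 has r = 0; there are 6 such assignment(s).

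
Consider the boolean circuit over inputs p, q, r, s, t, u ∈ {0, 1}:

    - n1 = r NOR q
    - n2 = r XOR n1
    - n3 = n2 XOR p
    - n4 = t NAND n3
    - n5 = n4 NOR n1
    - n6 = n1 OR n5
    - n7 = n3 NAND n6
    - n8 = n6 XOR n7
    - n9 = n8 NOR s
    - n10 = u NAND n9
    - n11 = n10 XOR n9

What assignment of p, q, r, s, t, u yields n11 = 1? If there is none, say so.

p=0, q=0, r=1, s=1, t=0, u=1

Check with p=0, q=0, r=1, s=1, t=0, u=1:
n1 = r NOR q = 1 NOR 0 = 0
n2 = r XOR n1 = 1 XOR 0 = 1
n3 = n2 XOR p = 1 XOR 0 = 1
n4 = t NAND n3 = 0 NAND 1 = 1
n5 = n4 NOR n1 = 1 NOR 0 = 0
n6 = n1 OR n5 = 0 OR 0 = 0
n7 = n3 NAND n6 = 1 NAND 0 = 1
n8 = n6 XOR n7 = 0 XOR 1 = 1
n9 = n8 NOR s = 1 NOR 1 = 0
n10 = u NAND n9 = 1 NAND 0 = 1
n11 = n10 XOR n9 = 1 XOR 0 = 1
So n11 = 1 as required.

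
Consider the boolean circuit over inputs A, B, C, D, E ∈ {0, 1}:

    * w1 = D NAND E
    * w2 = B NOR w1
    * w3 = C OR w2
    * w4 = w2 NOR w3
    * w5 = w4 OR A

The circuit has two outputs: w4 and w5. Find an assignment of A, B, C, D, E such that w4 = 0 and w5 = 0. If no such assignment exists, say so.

Check with A=0, B=1, C=1, D=0, E=0:
w1 = D NAND E = 0 NAND 0 = 1
w2 = B NOR w1 = 1 NOR 1 = 0
w3 = C OR w2 = 1 OR 0 = 1
w4 = w2 NOR w3 = 0 NOR 1 = 0
w5 = w4 OR A = 0 OR 0 = 0
So w4 = 0 and w5 = 0.

A=0, B=1, C=1, D=0, E=0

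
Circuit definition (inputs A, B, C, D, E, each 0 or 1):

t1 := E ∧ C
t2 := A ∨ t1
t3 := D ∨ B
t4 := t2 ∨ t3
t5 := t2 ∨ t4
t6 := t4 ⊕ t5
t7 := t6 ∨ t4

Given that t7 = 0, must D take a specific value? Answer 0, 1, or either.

0

t7 = t6 ∨ t4 must be 0, so both t6 = 0 and t4 = 0.
t6 = t4 ⊕ t5 must be 0, so t4 and t5 are equal.
t4 = t2 ∨ t3 must be 0, so both t2 = 0 and t3 = 0.
Every assignment with t7 = 0 has D = 0; there are 3 such assignment(s).
  A=0, B=0, C=0, D=0, E=0
  A=0, B=0, C=0, D=0, E=1
  A=0, B=0, C=1, D=0, E=0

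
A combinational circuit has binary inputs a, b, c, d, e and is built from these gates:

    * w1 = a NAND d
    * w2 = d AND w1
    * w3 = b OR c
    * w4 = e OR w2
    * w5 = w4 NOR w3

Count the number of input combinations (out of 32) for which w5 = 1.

3

w5 = w4 NOR w3 must be 1, so both w4 = 0 and w3 = 0.
Satisfying assignments:
  a=0, b=0, c=0, d=0, e=0
  a=1, b=0, c=0, d=0, e=0
  a=1, b=0, c=0, d=1, e=0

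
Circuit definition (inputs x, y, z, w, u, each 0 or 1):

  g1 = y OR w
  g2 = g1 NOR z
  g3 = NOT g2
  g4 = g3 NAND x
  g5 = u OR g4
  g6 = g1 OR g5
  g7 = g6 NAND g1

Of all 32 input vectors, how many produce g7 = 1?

8

g7 = g6 NAND g1 must be 1, so at least one of g6, g1 is 0.
Enumerating the 32 input combinations, 8 give g7 = 1 and 24 give g7 = 0.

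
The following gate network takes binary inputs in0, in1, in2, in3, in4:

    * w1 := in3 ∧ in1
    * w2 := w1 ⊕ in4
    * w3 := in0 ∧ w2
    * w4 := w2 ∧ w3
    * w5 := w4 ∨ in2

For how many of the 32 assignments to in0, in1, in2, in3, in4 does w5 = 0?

12

w5 = w4 ∨ in2 must be 0, so both w4 = 0 and in2 = 0.
w4 = w2 ∧ w3 must be 0, so at least one of w2, w3 is 0.
Enumerating the 32 input combinations, 12 give w5 = 0 and 20 give w5 = 1.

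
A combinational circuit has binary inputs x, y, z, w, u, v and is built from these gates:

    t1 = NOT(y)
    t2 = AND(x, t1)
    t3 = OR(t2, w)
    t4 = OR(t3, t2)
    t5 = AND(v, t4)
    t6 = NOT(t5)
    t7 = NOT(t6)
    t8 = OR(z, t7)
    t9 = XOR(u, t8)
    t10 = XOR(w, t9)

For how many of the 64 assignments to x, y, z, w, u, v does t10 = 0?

t10 = XOR(w, t9) must be 0, so w and t9 are equal.
Enumerating the 64 input combinations, 32 give t10 = 0 and 32 give t10 = 1.

32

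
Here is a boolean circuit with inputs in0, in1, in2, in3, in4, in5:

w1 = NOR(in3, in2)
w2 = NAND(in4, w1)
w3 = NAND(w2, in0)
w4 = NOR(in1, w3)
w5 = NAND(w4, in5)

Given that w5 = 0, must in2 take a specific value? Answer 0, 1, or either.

Both values of in2 occur among assignments with w5 = 0:
  in2=0: in0=1, in1=0, in2=0, in3=0, in4=0, in5=1
  in2=1: in0=1, in1=0, in2=1, in3=0, in4=0, in5=1

either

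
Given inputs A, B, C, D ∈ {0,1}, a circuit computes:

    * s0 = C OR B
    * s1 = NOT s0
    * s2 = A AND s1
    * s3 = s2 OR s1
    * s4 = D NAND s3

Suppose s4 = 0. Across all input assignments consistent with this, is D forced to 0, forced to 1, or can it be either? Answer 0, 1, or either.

1

s4 = D NAND s3 must be 0, so both D = 1 and s3 = 1.
s3 = s2 OR s1 must be 1, so at least one of s2, s1 is 1.
Every assignment with s4 = 0 has D = 1; there are 2 such assignment(s).
  A=0, B=0, C=0, D=1
  A=1, B=0, C=0, D=1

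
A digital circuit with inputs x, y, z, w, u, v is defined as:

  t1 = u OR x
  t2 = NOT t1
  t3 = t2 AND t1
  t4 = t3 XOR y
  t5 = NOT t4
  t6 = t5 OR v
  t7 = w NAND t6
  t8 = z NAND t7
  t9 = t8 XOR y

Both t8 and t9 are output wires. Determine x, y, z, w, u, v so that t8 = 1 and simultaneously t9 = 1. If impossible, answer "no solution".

x=1 y=0 z=0 w=0 u=1 v=0

Check with x=1 y=0 z=0 w=0 u=1 v=0:
t1 = u OR x = 1 OR 1 = 1
t2 = NOT t1 = NOT 1 = 0
t3 = t2 AND t1 = 0 AND 1 = 0
t4 = t3 XOR y = 0 XOR 0 = 0
t5 = NOT t4 = NOT 0 = 1
t6 = t5 OR v = 1 OR 0 = 1
t7 = w NAND t6 = 0 NAND 1 = 1
t8 = z NAND t7 = 0 NAND 1 = 1
t9 = t8 XOR y = 1 XOR 0 = 1
So t8 = 1 and t9 = 1.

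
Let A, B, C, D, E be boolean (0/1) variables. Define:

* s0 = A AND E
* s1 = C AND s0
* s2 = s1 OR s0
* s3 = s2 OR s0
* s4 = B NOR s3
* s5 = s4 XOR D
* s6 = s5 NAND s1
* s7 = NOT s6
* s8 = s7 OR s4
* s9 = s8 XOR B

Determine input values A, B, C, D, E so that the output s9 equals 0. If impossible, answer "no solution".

s9 = s8 XOR B must be 0, so s8 and B are equal.
Check with A=1, B=0, C=0, D=1, E=1:
s0 = A AND E = 1 AND 1 = 1
s1 = C AND s0 = 0 AND 1 = 0
s2 = s1 OR s0 = 0 OR 1 = 1
s3 = s2 OR s0 = 1 OR 1 = 1
s4 = B NOR s3 = 0 NOR 1 = 0
s5 = s4 XOR D = 0 XOR 1 = 1
s6 = s5 NAND s1 = 1 NAND 0 = 1
s7 = NOT s6 = NOT 1 = 0
s8 = s7 OR s4 = 0 OR 0 = 0
s9 = s8 XOR B = 0 XOR 0 = 0
So s9 = 0 as required.

A=1, B=0, C=0, D=1, E=1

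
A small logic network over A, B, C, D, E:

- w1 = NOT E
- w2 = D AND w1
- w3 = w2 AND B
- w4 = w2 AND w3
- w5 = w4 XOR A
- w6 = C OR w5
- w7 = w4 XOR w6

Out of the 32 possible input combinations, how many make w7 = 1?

22

w7 = w4 XOR w6 must be 1, so w4 and w6 differ.
Enumerating the 32 input combinations, 22 give w7 = 1 and 10 give w7 = 0.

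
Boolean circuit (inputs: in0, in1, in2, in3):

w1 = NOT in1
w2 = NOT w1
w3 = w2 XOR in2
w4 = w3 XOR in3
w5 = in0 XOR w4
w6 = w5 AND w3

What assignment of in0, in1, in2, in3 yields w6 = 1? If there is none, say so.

in0=0 in1=1 in2=0 in3=0

w6 = w5 AND w3 must be 1, so both w5 = 1 and w3 = 1.
w5 = in0 XOR w4 must be 1, so in0 and w4 differ.
Check with in0=0 in1=1 in2=0 in3=0:
w1 = NOT in1 = NOT 1 = 0
w2 = NOT w1 = NOT 0 = 1
w3 = w2 XOR in2 = 1 XOR 0 = 1
w4 = w3 XOR in3 = 1 XOR 0 = 1
w5 = in0 XOR w4 = 0 XOR 1 = 1
w6 = w5 AND w3 = 1 AND 1 = 1
So w6 = 1 as required.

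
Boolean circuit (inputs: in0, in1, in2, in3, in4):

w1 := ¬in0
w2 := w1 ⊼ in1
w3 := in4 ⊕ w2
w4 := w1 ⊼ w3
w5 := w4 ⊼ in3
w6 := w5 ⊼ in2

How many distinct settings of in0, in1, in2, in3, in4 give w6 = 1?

22

w6 = w5 ⊼ in2 must be 1, so at least one of w5, in2 is 0.
Enumerating the 32 input combinations, 22 give w6 = 1 and 10 give w6 = 0.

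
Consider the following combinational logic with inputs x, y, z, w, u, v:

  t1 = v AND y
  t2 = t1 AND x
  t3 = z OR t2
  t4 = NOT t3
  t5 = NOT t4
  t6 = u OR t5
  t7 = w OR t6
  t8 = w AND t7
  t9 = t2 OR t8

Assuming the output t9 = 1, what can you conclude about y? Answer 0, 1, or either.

either

Both values of y occur among assignments with t9 = 1:
  y=0: x=0, y=0, z=0, w=1, u=0, v=0
  y=1: x=0, y=1, z=0, w=1, u=0, v=0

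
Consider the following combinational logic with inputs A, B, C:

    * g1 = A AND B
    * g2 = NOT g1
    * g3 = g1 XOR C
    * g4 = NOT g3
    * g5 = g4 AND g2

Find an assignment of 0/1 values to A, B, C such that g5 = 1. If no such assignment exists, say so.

A=1, B=0, C=0

Check with A=1, B=0, C=0:
g1 = A AND B = 1 AND 0 = 0
g2 = NOT g1 = NOT 0 = 1
g3 = g1 XOR C = 0 XOR 0 = 0
g4 = NOT g3 = NOT 0 = 1
g5 = g4 AND g2 = 1 AND 1 = 1
So g5 = 1 as required.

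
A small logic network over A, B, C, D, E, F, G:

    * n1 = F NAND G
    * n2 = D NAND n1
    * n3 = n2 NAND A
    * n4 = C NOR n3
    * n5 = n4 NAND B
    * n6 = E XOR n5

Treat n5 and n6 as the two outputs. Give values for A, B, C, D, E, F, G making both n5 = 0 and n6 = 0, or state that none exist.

A=1, B=1, C=0, D=1, E=0, F=1, G=1

Check with A=1, B=1, C=0, D=1, E=0, F=1, G=1:
n1 = F NAND G = 1 NAND 1 = 0
n2 = D NAND n1 = 1 NAND 0 = 1
n3 = n2 NAND A = 1 NAND 1 = 0
n4 = C NOR n3 = 0 NOR 0 = 1
n5 = n4 NAND B = 1 NAND 1 = 0
n6 = E XOR n5 = 0 XOR 0 = 0
So n5 = 0 and n6 = 0.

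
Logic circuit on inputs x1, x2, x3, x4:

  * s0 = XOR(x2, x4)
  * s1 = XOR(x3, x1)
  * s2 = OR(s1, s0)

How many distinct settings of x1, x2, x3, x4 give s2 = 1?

12

s2 = OR(s1, s0) must be 1, so at least one of s1, s0 is 1.
Enumerating the 16 input combinations, 12 give s2 = 1 and 4 give s2 = 0.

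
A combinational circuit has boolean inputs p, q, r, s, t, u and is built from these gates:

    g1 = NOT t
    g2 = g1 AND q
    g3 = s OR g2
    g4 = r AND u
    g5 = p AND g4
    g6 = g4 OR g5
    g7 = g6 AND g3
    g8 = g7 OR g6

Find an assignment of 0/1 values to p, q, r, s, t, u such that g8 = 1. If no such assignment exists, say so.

Check with p=0, q=1, r=1, s=1, t=1, u=1:
g1 = NOT t = NOT 1 = 0
g2 = g1 AND q = 0 AND 1 = 0
g3 = s OR g2 = 1 OR 0 = 1
g4 = r AND u = 1 AND 1 = 1
g5 = p AND g4 = 0 AND 1 = 0
g6 = g4 OR g5 = 1 OR 0 = 1
g7 = g6 AND g3 = 1 AND 1 = 1
g8 = g7 OR g6 = 1 OR 1 = 1
So g8 = 1 as required.

p=0, q=1, r=1, s=1, t=1, u=1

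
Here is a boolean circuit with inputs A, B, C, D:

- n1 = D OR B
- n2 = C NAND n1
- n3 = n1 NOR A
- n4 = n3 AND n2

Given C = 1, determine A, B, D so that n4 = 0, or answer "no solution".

A=1 B=0 D=1

n4 = n3 AND n2 must be 0, so at least one of n3, n2 is 0.
Check with C = 1 and A=1, B=0, D=1:
n1 = D OR B = 1 OR 0 = 1
n2 = C NAND n1 = 1 NAND 1 = 0
n3 = n1 NOR A = 1 NOR 1 = 0
n4 = n3 AND n2 = 0 AND 0 = 0
So n4 = 0.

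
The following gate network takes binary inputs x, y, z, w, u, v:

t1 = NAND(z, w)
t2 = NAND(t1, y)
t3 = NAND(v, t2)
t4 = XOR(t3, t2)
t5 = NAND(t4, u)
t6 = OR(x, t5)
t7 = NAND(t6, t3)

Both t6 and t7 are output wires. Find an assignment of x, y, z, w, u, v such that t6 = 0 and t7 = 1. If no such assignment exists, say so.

x=0, y=1, z=0, w=1, u=1, v=0

Check with x=0, y=1, z=0, w=1, u=1, v=0:
t1 = NAND(z, w) = NAND(0, 1) = 1
t2 = NAND(t1, y) = NAND(1, 1) = 0
t3 = NAND(v, t2) = NAND(0, 0) = 1
t4 = XOR(t3, t2) = XOR(1, 0) = 1
t5 = NAND(t4, u) = NAND(1, 1) = 0
t6 = OR(x, t5) = OR(0, 0) = 0
t7 = NAND(t6, t3) = NAND(0, 1) = 1
So t6 = 0 and t7 = 1.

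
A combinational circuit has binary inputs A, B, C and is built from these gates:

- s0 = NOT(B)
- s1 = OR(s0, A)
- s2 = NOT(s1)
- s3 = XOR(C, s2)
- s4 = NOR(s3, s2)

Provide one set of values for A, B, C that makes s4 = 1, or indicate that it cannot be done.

A=0 B=0 C=0

Check with A=0 B=0 C=0:
s0 = NOT(B) = NOT 0 = 1
s1 = OR(s0, A) = OR(1, 0) = 1
s2 = NOT(s1) = NOT 1 = 0
s3 = XOR(C, s2) = XOR(0, 0) = 0
s4 = NOR(s3, s2) = NOR(0, 0) = 1
So s4 = 1 as required.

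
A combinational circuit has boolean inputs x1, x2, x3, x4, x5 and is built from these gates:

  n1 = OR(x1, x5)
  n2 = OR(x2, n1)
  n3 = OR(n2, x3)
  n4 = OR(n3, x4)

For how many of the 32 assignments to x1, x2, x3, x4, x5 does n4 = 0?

1

n4 = OR(n3, x4) must be 0, so both n3 = 0 and x4 = 0.
n3 = OR(n2, x3) must be 0, so both n2 = 0 and x3 = 0.
Satisfying assignments:
  x1=0, x2=0, x3=0, x4=0, x5=0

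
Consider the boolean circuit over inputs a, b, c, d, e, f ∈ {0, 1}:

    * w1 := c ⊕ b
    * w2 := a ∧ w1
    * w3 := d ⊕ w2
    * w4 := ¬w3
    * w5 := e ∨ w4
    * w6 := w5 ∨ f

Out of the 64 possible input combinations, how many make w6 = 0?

8

w6 = w5 ∨ f must be 0, so both w5 = 0 and f = 0.
Enumerating the 64 input combinations, 8 give w6 = 0 and 56 give w6 = 1.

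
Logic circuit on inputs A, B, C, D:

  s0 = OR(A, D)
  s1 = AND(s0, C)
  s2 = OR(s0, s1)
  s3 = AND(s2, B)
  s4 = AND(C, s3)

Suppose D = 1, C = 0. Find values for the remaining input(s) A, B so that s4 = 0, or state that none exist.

A=1, B=0

s4 = AND(C, s3) must be 0, so at least one of C, s3 is 0.
Check with D = 1, C = 0 and A=1, B=0:
s0 = OR(A, D) = OR(1, 1) = 1
s1 = AND(s0, C) = AND(1, 0) = 0
s2 = OR(s0, s1) = OR(1, 0) = 1
s3 = AND(s2, B) = AND(1, 0) = 0
s4 = AND(C, s3) = AND(0, 0) = 0
So s4 = 0.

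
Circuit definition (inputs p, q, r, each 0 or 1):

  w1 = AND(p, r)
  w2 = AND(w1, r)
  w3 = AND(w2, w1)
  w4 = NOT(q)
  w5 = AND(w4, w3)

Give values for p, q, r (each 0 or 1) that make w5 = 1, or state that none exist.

w5 = AND(w4, w3) must be 1, so both w4 = 1 and w3 = 1.
w4 = NOT(q) must be 1, so q = 0.
Check with p=1, q=0, r=1:
w1 = AND(p, r) = AND(1, 1) = 1
w2 = AND(w1, r) = AND(1, 1) = 1
w3 = AND(w2, w1) = AND(1, 1) = 1
w4 = NOT(q) = NOT 0 = 1
w5 = AND(w4, w3) = AND(1, 1) = 1
So w5 = 1 as required.

p=1, q=0, r=1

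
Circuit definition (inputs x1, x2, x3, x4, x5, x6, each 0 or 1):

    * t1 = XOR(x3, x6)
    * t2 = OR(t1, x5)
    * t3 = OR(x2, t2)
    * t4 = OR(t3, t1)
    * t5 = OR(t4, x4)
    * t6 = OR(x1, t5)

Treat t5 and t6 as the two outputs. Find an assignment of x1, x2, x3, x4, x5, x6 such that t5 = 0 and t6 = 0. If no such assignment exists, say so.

x1=0 x2=0 x3=0 x4=0 x5=0 x6=0

Check with x1=0 x2=0 x3=0 x4=0 x5=0 x6=0:
t1 = XOR(x3, x6) = XOR(0, 0) = 0
t2 = OR(t1, x5) = OR(0, 0) = 0
t3 = OR(x2, t2) = OR(0, 0) = 0
t4 = OR(t3, t1) = OR(0, 0) = 0
t5 = OR(t4, x4) = OR(0, 0) = 0
t6 = OR(x1, t5) = OR(0, 0) = 0
So t5 = 0 and t6 = 0.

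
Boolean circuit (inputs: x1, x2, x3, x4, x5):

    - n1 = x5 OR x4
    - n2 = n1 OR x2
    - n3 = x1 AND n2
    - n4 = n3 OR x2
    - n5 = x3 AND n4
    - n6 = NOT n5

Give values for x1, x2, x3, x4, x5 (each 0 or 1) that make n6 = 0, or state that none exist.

n6 = NOT n5 must be 0, so n5 = 1.
Check with x1=1, x2=0, x3=1, x4=1, x5=1:
n1 = x5 OR x4 = 1 OR 1 = 1
n2 = n1 OR x2 = 1 OR 0 = 1
n3 = x1 AND n2 = 1 AND 1 = 1
n4 = n3 OR x2 = 1 OR 0 = 1
n5 = x3 AND n4 = 1 AND 1 = 1
n6 = NOT n5 = NOT 1 = 0
So n6 = 0 as required.

x1=1, x2=0, x3=1, x4=1, x5=1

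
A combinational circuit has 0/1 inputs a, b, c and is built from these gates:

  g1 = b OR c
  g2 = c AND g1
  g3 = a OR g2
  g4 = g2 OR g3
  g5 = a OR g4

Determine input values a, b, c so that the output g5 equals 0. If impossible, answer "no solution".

g5 = a OR g4 must be 0, so both a = 0 and g4 = 0.
g4 = g2 OR g3 must be 0, so both g2 = 0 and g3 = 0.
g2 = c AND g1 must be 0, so at least one of c, g1 is 0.
Check with a=0, b=1, c=0:
g1 = b OR c = 1 OR 0 = 1
g2 = c AND g1 = 0 AND 1 = 0
g3 = a OR g2 = 0 OR 0 = 0
g4 = g2 OR g3 = 0 OR 0 = 0
g5 = a OR g4 = 0 OR 0 = 0
So g5 = 0 as required.

a=0, b=1, c=0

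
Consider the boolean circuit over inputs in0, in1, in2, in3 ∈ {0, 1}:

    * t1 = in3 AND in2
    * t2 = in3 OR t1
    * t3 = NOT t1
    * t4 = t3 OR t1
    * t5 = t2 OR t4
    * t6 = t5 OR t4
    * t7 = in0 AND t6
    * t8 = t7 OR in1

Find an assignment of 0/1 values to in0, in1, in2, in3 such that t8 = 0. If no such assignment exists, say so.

Check with in0=0, in1=0, in2=1, in3=1:
t1 = in3 AND in2 = 1 AND 1 = 1
t2 = in3 OR t1 = 1 OR 1 = 1
t3 = NOT t1 = NOT 1 = 0
t4 = t3 OR t1 = 0 OR 1 = 1
t5 = t2 OR t4 = 1 OR 1 = 1
t6 = t5 OR t4 = 1 OR 1 = 1
t7 = in0 AND t6 = 0 AND 1 = 0
t8 = t7 OR in1 = 0 OR 0 = 0
So t8 = 0 as required.

in0=0, in1=0, in2=1, in3=1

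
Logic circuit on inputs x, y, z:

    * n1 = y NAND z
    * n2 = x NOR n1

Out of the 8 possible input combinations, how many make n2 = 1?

1

n2 = x NOR n1 must be 1, so both x = 0 and n1 = 0.
n1 = y NAND z must be 0, so both y = 1 and z = 1.
Satisfying assignments:
  x=0, y=1, z=1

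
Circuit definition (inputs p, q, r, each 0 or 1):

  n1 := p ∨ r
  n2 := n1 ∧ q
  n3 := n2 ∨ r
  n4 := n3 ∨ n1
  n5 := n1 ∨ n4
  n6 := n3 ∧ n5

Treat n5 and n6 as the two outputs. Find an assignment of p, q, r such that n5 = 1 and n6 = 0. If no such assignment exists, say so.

Check with p=1, q=0, r=0:
n1 = p ∨ r = 1 ∨ 0 = 1
n2 = n1 ∧ q = 1 ∧ 0 = 0
n3 = n2 ∨ r = 0 ∨ 0 = 0
n4 = n3 ∨ n1 = 0 ∨ 1 = 1
n5 = n1 ∨ n4 = 1 ∨ 1 = 1
n6 = n3 ∧ n5 = 0 ∧ 1 = 0
So n5 = 1 and n6 = 0.

p=1, q=0, r=0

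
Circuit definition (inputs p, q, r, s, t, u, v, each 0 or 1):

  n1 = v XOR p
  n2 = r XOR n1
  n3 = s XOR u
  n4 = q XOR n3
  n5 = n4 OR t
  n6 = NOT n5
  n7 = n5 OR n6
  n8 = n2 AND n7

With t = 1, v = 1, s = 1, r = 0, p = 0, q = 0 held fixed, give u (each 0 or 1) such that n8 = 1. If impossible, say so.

u=1

Check with t = 1, v = 1, s = 1, r = 0, p = 0, q = 0 and u=1:
n1 = v XOR p = 1 XOR 0 = 1
n2 = r XOR n1 = 0 XOR 1 = 1
n3 = s XOR u = 1 XOR 1 = 0
n4 = q XOR n3 = 0 XOR 0 = 0
n5 = n4 OR t = 0 OR 1 = 1
n6 = NOT n5 = NOT 1 = 0
n7 = n5 OR n6 = 1 OR 0 = 1
n8 = n2 AND n7 = 1 AND 1 = 1
So n8 = 1.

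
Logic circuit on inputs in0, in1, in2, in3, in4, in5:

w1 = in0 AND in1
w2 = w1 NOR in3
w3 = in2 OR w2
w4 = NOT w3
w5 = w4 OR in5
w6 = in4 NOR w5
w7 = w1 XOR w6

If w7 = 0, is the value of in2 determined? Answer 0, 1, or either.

Both values of in2 occur among assignments with w7 = 0:
  in2=0: in0=0, in1=0, in2=0, in3=0, in4=0, in5=1
  in2=1: in0=0, in1=0, in2=1, in3=0, in4=0, in5=1

either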